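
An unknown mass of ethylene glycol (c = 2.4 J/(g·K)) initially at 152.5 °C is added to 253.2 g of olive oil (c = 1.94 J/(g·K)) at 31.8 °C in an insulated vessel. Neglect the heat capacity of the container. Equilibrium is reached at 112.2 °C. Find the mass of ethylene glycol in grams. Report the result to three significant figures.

q_gained = (253.2 × 1.94) × (112.2 − 31.8) = 39490 J
q_lost = m × 2.4 × (152.5 − 112.2) = 96.72 m
m = 39490 / 96.72 = 408 g

m = 408 g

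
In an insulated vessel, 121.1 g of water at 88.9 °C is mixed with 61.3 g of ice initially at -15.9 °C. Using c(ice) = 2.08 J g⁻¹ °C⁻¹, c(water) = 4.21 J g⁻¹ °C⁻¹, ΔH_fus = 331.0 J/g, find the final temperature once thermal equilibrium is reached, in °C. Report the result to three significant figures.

T_f = 30.0 °C

Heat to bring ice to 0 °C and melt it: q₁ = 61.3×2.08×15.9 + 61.3×331.0 = 22318 J
Heat the water can supply cooling to 0 °C: 121.1×4.21×88.9 = 45324.0 J > q₁, so all ice melts.
Energy balance: 121.1×4.21×(88.9 − T) = 22318 + 61.3×4.21×(T − 0)
509.831(88.9 − T) = 22318 + 258.073 T
45324.0 − 22318 = 767.904 T
T = 23006.0 / 767.904 = 29.96 °C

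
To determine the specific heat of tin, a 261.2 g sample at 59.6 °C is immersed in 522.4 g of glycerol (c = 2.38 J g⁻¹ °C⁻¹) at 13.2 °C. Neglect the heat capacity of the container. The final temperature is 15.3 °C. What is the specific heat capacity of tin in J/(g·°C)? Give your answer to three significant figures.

q_gained = (522.4 × 2.38) × (15.3 − 13.2) = 2611 J
q_lost = 261.2 × c × (59.6 − 15.3) = 11571.16 c
Set equal: c = 2611 / 11571.16 = 0.226 J/(g·°C)

c = 0.226 J/(g·°C)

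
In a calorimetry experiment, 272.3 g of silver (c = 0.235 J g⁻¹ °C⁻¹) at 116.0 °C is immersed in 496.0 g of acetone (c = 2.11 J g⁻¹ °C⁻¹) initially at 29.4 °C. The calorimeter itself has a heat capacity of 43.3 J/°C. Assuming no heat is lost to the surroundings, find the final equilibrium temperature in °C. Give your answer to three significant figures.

T_f = 34.2 °C

Heat lost by silver = heat gained by acetone + calorimeter.
(272.3)(0.235)(116.0 − T) = [(496.0)(2.11) + 43.3](T − 29.4)
63.9905 (116.0 − T) = 1089.86 (T − 29.4)
7422.9 − 63.9905 T = 1089.86 T − 32042
39464.9 = 1153.8505 T
T = 34.20 °C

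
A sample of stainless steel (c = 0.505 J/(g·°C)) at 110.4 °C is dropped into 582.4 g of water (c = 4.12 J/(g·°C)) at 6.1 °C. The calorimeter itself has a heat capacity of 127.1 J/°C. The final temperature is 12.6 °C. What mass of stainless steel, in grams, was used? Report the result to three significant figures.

q_gained = (582.4 × 4.12 + 127.1) × (12.6 − 6.1) = 16423 J
q_lost = m × 0.505 × (110.4 − 12.6) = 49.389 m
m = 16423 / 49.389 = 333 g

m = 333 g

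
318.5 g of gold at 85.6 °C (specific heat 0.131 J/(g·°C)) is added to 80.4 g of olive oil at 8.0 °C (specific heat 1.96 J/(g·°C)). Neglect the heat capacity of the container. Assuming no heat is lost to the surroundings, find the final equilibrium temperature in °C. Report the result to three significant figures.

T_f = 24.2 °C

Heat lost by gold = heat gained by olive oil.
(318.5)(0.131)(85.6 − T) = (80.4)(1.96)(T − 8.0)
41.7235 (85.6 − T) = 157.584 (T − 8.0)
3571.5 − 41.7235 T = 157.584 T − 1260.7
4832.2 = 199.3075 T
T = 24.24 °C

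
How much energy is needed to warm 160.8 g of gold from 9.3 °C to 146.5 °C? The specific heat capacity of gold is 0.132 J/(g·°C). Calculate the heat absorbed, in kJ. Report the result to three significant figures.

q = m c ΔT = 160.8 × 0.132 × (146.5 − 9.3)
q = 160.8 × 0.132 × 137.2 = 2912 J = 2.91 kJ

q = 2.91 kJ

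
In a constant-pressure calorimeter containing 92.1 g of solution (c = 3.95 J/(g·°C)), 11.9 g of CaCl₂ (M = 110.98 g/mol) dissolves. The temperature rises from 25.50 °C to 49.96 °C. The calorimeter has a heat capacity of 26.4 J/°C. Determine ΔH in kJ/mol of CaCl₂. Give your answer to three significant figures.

|ΔT| = |49.96 − 25.50| = 24.46 °C
|q_surr| = (92.1 × 3.95 + 26.4) × 24.46 = 390.195 × 24.46 = 9544 J
n(CaCl₂) = 11.9 / 110.98 = 0.1072 mol
Temperature rose, so q_rxn = −|q_surr| = -9.544 kJ
ΔH = q_rxn / n = -89.03 kJ/mol

ΔH = -89.0 kJ/mol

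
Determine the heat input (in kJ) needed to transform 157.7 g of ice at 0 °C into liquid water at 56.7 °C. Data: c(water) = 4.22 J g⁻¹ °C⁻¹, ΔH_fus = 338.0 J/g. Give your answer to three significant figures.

q = 91.0 kJ

q1 (melt at 0 °C): 157.7 × 338.0 = 53303 J
q2 (heat water 0.0→56.7 °C): 157.7 × 4.22 × 56.7 = 37734 J
Total: 53303 + 37734 = 91037 J = 91.0 kJ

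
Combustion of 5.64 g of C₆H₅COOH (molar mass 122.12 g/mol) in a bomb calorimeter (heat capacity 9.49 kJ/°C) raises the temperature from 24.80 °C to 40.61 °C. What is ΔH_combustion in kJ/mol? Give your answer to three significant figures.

ΔT = 40.61 − 24.80 = 15.81 °C
q_cal = C_cal × ΔT = 9.49 × 15.81 = 150.0369 kJ
n = 5.64 / 122.12 = 0.04618 mol
q_rxn = −q_cal = -150.0369 kJ
ΔH = -150.0369 / 0.04618 = -3249 kJ/mol

ΔH = -3250 kJ/mol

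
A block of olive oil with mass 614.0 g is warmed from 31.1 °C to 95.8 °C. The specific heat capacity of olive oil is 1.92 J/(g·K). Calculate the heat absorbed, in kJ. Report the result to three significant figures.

q = 76.3 kJ

q = m c ΔT = 614.0 × 1.92 × (95.8 − 31.1)
q = 614.0 × 1.92 × 64.7 = 76270 J = 76.3 kJ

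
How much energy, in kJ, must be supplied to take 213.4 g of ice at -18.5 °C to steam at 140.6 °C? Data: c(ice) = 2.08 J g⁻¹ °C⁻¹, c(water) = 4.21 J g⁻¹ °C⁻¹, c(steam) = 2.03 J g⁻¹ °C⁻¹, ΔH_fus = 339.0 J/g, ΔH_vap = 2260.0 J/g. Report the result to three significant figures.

q1 (heat ice -18.5→0.0 °C): 213.4 × 2.08 × 18.5 = 8212 J
q2 (melt at 0 °C): 213.4 × 339.0 = 72343 J
q3 (heat water 0.0→100.0 °C): 213.4 × 4.21 × 100.0 = 89841 J
q4 (vaporize at 100 °C): 213.4 × 2260.0 = 482284 J
q5 (heat steam 100.0→140.6 °C): 213.4 × 2.03 × 40.6 = 17588 J
Total: 8212 + 72343 + 89841 + 482284 + 17588 = 670268 J = 670 kJ

q = 670 kJ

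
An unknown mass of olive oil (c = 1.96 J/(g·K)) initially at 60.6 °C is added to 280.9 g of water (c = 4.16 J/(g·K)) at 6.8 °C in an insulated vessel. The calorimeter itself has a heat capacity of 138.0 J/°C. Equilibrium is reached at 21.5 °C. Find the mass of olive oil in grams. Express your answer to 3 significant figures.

m = 251 g

q_gained = (280.9 × 4.16 + 138.0) × (21.5 − 6.8) = 19210 J
q_lost = m × 1.96 × (60.6 − 21.5) = 76.636 m
m = 19210 / 76.636 = 251 g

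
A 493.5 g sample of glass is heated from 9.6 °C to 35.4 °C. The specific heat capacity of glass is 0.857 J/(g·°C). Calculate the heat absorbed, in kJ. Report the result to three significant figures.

q = m c ΔT = 493.5 × 0.857 × (35.4 − 9.6)
q = 493.5 × 0.857 × 25.8 = 10910 J = 10.9 kJ

q = 10.9 kJ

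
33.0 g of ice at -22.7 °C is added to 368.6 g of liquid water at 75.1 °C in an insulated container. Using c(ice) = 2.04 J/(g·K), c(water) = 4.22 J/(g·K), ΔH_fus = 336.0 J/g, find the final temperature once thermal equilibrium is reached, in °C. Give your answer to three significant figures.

T_f = 61.5 °C

Heat to bring ice to 0 °C and melt it: q₁ = 33.0×2.04×22.7 + 33.0×336.0 = 12616 J
Heat the water can supply cooling to 0 °C: 368.6×4.22×75.1 = 116817 J > q₁, so all ice melts.
Energy balance: 368.6×4.22×(75.1 − T) = 12616 + 33.0×4.22×(T − 0)
1555.492(75.1 − T) = 12616 + 139.26 T
116817 − 12616 = 1694.752 T
T = 104201 / 1694.752 = 61.48 °C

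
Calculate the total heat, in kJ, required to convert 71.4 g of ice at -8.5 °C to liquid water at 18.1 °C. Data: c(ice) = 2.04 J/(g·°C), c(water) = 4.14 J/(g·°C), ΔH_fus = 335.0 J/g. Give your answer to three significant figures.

q = 30.5 kJ

q1 (heat ice -8.5→0.0 °C): 71.4 × 2.04 × 8.5 = 1238 J
q2 (melt at 0 °C): 71.4 × 335.0 = 23919 J
q3 (heat water 0.0→18.1 °C): 71.4 × 4.14 × 18.1 = 5350 J
Total: 1238 + 23919 + 5350 = 30507 J = 30.5 kJ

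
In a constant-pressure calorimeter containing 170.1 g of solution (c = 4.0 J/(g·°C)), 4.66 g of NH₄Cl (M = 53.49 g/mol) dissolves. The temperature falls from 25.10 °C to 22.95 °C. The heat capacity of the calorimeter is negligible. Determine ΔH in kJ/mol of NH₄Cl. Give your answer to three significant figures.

|ΔT| = |22.95 − 25.10| = 2.15 °C
|q_surr| = (170.1 × 4.0) × 2.15 = 680.4 × 2.15 = 1463 J
n(NH₄Cl) = 4.66 / 53.49 = 0.08712 mol
Temperature fell, so q_rxn = +|q_surr| = 1.463 kJ
ΔH = q_rxn / n = 16.79 kJ/mol

ΔH = 16.8 kJ/mol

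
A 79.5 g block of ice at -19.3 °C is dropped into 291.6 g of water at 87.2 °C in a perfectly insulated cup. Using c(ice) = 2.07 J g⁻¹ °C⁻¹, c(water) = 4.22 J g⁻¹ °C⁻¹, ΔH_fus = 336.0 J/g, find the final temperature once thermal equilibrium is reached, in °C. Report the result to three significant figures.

Heat to bring ice to 0 °C and melt it: q₁ = 79.5×2.07×19.3 + 79.5×336.0 = 29888 J
Heat the water can supply cooling to 0 °C: 291.6×4.22×87.2 = 107304 J > q₁, so all ice melts.
Energy balance: 291.6×4.22×(87.2 − T) = 29888 + 79.5×4.22×(T − 0)
1230.552(87.2 − T) = 29888 + 335.49 T
107304 − 29888 = 1566.042 T
T = 77416 / 1566.042 = 49.43 °C

T_f = 49.4 °C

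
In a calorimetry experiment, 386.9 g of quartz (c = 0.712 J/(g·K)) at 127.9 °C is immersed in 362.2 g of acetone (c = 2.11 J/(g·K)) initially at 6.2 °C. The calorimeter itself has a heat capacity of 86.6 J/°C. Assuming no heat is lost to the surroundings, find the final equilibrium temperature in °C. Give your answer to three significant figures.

Heat lost by quartz = heat gained by acetone + calorimeter.
(386.9)(0.712)(127.9 − T) = [(362.2)(2.11) + 86.6](T − 6.2)
275.4728 (127.9 − T) = 850.842 (T − 6.2)
35233 − 275.4728 T = 850.842 T − 5275.2
40508.2 = 1126.3148 T
T = 35.97 °C

T_f = 36.0 °C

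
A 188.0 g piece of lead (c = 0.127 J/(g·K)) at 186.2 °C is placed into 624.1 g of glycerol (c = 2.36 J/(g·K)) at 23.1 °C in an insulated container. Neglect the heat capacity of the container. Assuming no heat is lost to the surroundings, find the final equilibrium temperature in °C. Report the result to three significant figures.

T_f = 25.7 °C

Heat lost by lead = heat gained by glycerol.
(188.0)(0.127)(186.2 − T) = (624.1)(2.36)(T − 23.1)
23.876 (186.2 − T) = 1472.876 (T − 23.1)
4445.7 − 23.876 T = 1472.876 T − 34023
38468.7 = 1496.752 T
T = 25.70 °C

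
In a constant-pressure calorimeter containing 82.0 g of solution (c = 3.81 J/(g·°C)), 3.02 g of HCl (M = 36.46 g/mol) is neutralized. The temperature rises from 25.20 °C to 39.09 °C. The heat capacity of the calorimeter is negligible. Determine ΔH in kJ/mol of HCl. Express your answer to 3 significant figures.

|ΔT| = |39.09 − 25.20| = 13.89 °C
|q_surr| = (82.0 × 3.81) × 13.89 = 312.42 × 13.89 = 4340 J
n(HCl) = 3.02 / 36.46 = 0.08283 mol
Temperature rose, so q_rxn = −|q_surr| = -4.340 kJ
ΔH = q_rxn / n = -52.40 kJ/mol

ΔH = -52.4 kJ/mol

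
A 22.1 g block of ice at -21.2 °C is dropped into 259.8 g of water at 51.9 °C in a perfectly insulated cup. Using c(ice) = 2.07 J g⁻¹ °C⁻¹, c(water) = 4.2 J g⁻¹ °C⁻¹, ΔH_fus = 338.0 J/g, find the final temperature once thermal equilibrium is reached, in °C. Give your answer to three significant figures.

T_f = 40.7 °C

Heat to bring ice to 0 °C and melt it: q₁ = 22.1×2.07×21.2 + 22.1×338.0 = 8439.6 J
Heat the water can supply cooling to 0 °C: 259.8×4.2×51.9 = 56631.2 J > q₁, so all ice melts.
Energy balance: 259.8×4.2×(51.9 − T) = 8439.6 + 22.1×4.2×(T − 0)
1091.16(51.9 − T) = 8439.6 + 92.82 T
56631.2 − 8439.6 = 1183.98 T
T = 48191.6 / 1183.98 = 40.70 °C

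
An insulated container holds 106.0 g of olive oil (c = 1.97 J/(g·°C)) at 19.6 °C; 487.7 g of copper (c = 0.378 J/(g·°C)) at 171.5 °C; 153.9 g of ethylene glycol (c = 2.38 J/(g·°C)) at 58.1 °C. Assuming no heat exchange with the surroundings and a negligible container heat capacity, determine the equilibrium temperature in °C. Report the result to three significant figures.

Σ mᵢcᵢ(T − Tᵢ) = 0  ⇒  T = Σ mᵢcᵢTᵢ / Σ mᵢcᵢ
Σ mᵢcᵢ = 106.0×1.97 + 487.7×0.378 + 153.9×2.38 = 759.4526
Σ mᵢcᵢTᵢ = 208.82×19.6 + 184.3506×171.5 + 366.282×58.1 = 56990
T = 56990 / 759.4526 = 75.04 °C

T_f = 75.0 °C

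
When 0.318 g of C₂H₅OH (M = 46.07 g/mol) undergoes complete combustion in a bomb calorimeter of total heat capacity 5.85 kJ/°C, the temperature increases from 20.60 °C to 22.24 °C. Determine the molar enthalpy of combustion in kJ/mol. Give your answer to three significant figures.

ΔH = -1390 kJ/mol

ΔT = 22.24 − 20.60 = 1.64 °C
q_cal = C_cal × ΔT = 5.85 × 1.64 = 9.594 kJ
n = 0.318 / 46.07 = 0.006903 mol
q_rxn = −q_cal = -9.594 kJ
ΔH = -9.594 / 0.006903 = -1390 kJ/mol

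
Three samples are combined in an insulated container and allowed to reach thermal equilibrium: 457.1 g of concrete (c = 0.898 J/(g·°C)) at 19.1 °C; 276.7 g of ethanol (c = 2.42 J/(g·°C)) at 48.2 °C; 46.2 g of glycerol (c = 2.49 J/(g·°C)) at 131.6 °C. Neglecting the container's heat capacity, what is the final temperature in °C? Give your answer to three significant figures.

Σ mᵢcᵢ(T − Tᵢ) = 0  ⇒  T = Σ mᵢcᵢTᵢ / Σ mᵢcᵢ
Σ mᵢcᵢ = 457.1×0.898 + 276.7×2.42 + 46.2×2.49 = 1195.1278
Σ mᵢcᵢTᵢ = 410.4758×19.1 + 669.614×48.2 + 115.038×131.6 = 55254
T = 55254 / 1195.1278 = 46.23 °C

T_f = 46.2 °C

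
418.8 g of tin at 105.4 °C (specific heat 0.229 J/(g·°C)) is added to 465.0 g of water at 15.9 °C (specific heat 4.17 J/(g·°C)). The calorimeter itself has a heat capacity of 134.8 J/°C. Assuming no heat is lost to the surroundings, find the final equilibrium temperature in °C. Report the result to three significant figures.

Heat lost by tin = heat gained by water + calorimeter.
(418.8)(0.229)(105.4 − T) = [(465.0)(4.17) + 134.8](T − 15.9)
95.9052 (105.4 − T) = 2073.85 (T − 15.9)
10108 − 95.9052 T = 2073.85 T − 32974
43082 = 2169.7552 T
T = 19.86 °C

T_f = 19.9 °C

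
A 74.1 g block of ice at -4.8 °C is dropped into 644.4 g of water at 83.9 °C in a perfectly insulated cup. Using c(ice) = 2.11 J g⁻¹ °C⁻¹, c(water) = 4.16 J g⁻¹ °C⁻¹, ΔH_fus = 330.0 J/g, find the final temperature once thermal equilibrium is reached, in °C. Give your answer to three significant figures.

Heat to bring ice to 0 °C and melt it: q₁ = 74.1×2.11×4.8 + 74.1×330.0 = 25203 J
Heat the water can supply cooling to 0 °C: 644.4×4.16×83.9 = 224911 J > q₁, so all ice melts.
Energy balance: 644.4×4.16×(83.9 − T) = 25203 + 74.1×4.16×(T − 0)
2680.704(83.9 − T) = 25203 + 308.256 T
224911 − 25203 = 2988.960 T
T = 199708 / 2988.960 = 66.82 °C

T_f = 66.8 °C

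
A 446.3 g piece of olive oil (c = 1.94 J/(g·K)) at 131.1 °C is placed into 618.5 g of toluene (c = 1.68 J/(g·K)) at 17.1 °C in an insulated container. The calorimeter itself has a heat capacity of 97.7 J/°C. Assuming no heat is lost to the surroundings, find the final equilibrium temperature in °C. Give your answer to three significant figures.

Heat lost by olive oil = heat gained by toluene + calorimeter.
(446.3)(1.94)(131.1 − T) = [(618.5)(1.68) + 97.7](T − 17.1)
865.822 (131.1 − T) = 1136.78 (T − 17.1)
113510 − 865.822 T = 1136.78 T − 19439
132949 = 2002.602 T
T = 66.39 °C

T_f = 66.4 °C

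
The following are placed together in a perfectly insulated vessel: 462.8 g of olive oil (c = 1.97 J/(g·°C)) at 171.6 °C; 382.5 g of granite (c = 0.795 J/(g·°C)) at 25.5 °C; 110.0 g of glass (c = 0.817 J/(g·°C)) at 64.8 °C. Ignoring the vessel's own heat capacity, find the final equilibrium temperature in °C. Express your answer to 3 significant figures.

Σ mᵢcᵢ(T − Tᵢ) = 0  ⇒  T = Σ mᵢcᵢTᵢ / Σ mᵢcᵢ
Σ mᵢcᵢ = 462.8×1.97 + 382.5×0.795 + 110.0×0.817 = 1305.6735
Σ mᵢcᵢTᵢ = 911.716×171.6 + 304.0875×25.5 + 89.87×64.8 = 170030
T = 170030 / 1305.6735 = 130.2 °C

T_f = 130 °C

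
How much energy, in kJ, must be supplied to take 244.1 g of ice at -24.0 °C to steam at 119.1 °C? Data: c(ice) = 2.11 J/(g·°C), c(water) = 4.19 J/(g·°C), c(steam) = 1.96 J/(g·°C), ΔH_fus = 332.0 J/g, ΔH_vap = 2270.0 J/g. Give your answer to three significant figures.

q = 759 kJ

q1 (heat ice -24.0→0.0 °C): 244.1 × 2.11 × 24.0 = 12361 J
q2 (melt at 0 °C): 244.1 × 332.0 = 81041 J
q3 (heat water 0.0→100.0 °C): 244.1 × 4.19 × 100.0 = 102278 J
q4 (vaporize at 100 °C): 244.1 × 2270.0 = 554107 J
q5 (heat steam 100.0→119.1 °C): 244.1 × 1.96 × 19.1 = 9138 J
Total: 12361 + 81041 + 102278 + 554107 + 9138 = 758925 J = 759 kJ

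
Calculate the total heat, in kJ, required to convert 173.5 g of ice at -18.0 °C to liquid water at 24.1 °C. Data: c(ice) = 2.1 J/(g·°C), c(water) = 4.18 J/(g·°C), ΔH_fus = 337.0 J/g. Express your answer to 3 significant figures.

q1 (heat ice -18.0→0.0 °C): 173.5 × 2.1 × 18.0 = 6558 J
q2 (melt at 0 °C): 173.5 × 337.0 = 58470 J
q3 (heat water 0.0→24.1 °C): 173.5 × 4.18 × 24.1 = 17478 J
Total: 6558 + 58470 + 17478 = 82506 J = 82.5 kJ

q = 82.5 kJ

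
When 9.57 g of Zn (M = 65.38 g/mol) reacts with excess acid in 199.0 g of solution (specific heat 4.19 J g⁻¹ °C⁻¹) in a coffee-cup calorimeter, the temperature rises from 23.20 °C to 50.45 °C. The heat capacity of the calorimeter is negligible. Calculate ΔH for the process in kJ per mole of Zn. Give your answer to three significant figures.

|ΔT| = |50.45 − 23.20| = 27.25 °C
|q_surr| = (199.0 × 4.19) × 27.25 = 833.81 × 27.25 = 22720 J
n(Zn) = 9.57 / 65.38 = 0.1464 mol
Temperature rose, so q_rxn = −|q_surr| = -22.72 kJ
ΔH = q_rxn / n = -155.2 kJ/mol

ΔH = -155 kJ/mol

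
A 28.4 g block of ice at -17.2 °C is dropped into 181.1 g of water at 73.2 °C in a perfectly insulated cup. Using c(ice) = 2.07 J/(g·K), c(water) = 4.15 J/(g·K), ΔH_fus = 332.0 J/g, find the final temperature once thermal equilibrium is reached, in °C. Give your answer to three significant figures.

T_f = 51.3 °C

Heat to bring ice to 0 °C and melt it: q₁ = 28.4×2.07×17.2 + 28.4×332.0 = 10440 J
Heat the water can supply cooling to 0 °C: 181.1×4.15×73.2 = 55014.6 J > q₁, so all ice melts.
Energy balance: 181.1×4.15×(73.2 − T) = 10440 + 28.4×4.15×(T − 0)
751.565(73.2 − T) = 10440 + 117.86 T
55014.6 − 10440 = 869.425 T
T = 44574.6 / 869.425 = 51.27 °C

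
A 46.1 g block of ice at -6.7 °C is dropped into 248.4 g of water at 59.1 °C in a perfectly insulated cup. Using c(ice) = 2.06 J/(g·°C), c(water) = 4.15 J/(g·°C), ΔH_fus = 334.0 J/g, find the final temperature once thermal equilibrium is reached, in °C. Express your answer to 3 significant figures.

T_f = 36.7 °C

Heat to bring ice to 0 °C and melt it: q₁ = 46.1×2.06×6.7 + 46.1×334.0 = 16034 J
Heat the water can supply cooling to 0 °C: 248.4×4.15×59.1 = 60923.8 J > q₁, so all ice melts.
Energy balance: 248.4×4.15×(59.1 − T) = 16034 + 46.1×4.15×(T − 0)
1030.86(59.1 − T) = 16034 + 191.315 T
60923.8 − 16034 = 1222.175 T
T = 44889.8 / 1222.175 = 36.73 °C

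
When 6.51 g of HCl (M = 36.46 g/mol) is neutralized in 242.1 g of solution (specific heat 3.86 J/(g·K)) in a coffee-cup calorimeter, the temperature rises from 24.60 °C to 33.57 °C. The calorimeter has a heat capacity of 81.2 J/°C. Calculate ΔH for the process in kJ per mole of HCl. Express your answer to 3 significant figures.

ΔH = -51.0 kJ/mol

|ΔT| = |33.57 − 24.60| = 8.97 °C
|q_surr| = (242.1 × 3.86 + 81.2) × 8.97 = 1015.706 × 8.97 = 9111 J
n(HCl) = 6.51 / 36.46 = 0.1786 mol
Temperature rose, so q_rxn = −|q_surr| = -9.111 kJ
ΔH = q_rxn / n = -51.01 kJ/mol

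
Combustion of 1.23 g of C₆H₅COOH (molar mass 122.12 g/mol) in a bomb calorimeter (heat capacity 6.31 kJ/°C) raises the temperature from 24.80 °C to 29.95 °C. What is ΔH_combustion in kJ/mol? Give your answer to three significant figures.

ΔT = 29.95 − 24.80 = 5.15 °C
q_cal = C_cal × ΔT = 6.31 × 5.15 = 32.4965 kJ
n = 1.23 / 122.12 = 0.01007 mol
q_rxn = −q_cal = -32.4965 kJ
ΔH = -32.4965 / 0.01007 = -3227 kJ/mol

ΔH = -3230 kJ/mol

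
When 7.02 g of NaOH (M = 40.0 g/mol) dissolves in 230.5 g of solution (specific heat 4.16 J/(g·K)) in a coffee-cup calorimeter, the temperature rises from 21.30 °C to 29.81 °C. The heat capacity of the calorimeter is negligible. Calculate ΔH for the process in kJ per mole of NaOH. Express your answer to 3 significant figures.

|ΔT| = |29.81 − 21.30| = 8.51 °C
|q_surr| = (230.5 × 4.16) × 8.51 = 958.88 × 8.51 = 8160 J
n(NaOH) = 7.02 / 40.0 = 0.1755 mol
Temperature rose, so q_rxn = −|q_surr| = -8.160 kJ
ΔH = q_rxn / n = -46.50 kJ/mol

ΔH = -46.5 kJ/mol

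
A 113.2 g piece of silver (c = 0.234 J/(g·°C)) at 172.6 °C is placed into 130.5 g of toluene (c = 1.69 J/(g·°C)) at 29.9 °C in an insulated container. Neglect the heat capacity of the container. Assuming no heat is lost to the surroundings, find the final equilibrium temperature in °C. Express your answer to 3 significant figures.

Heat lost by silver = heat gained by toluene.
(113.2)(0.234)(172.6 − T) = (130.5)(1.69)(T − 29.9)
26.4888 (172.6 − T) = 220.545 (T − 29.9)
4572.0 − 26.4888 T = 220.545 T − 6594.3
11166.3 = 247.0338 T
T = 45.20 °C

T_f = 45.2 °C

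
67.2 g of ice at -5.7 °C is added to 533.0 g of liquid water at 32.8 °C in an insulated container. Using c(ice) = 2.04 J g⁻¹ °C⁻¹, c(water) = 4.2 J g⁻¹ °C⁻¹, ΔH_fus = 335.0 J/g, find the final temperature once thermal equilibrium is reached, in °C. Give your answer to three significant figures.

Heat to bring ice to 0 °C and melt it: q₁ = 67.2×2.04×5.7 + 67.2×335.0 = 23293 J
Heat the water can supply cooling to 0 °C: 533.0×4.2×32.8 = 73426.1 J > q₁, so all ice melts.
Energy balance: 533.0×4.2×(32.8 − T) = 23293 + 67.2×4.2×(T − 0)
2238.6(32.8 − T) = 23293 + 282.24 T
73426.1 − 23293 = 2520.84 T
T = 50133.1 / 2520.84 = 19.89 °C

T_f = 19.9 °C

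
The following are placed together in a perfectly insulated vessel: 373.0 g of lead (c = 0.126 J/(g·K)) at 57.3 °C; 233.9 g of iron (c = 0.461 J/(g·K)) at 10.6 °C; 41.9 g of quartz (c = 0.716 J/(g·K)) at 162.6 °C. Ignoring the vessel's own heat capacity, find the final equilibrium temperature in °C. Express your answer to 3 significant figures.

Σ mᵢcᵢ(T − Tᵢ) = 0  ⇒  T = Σ mᵢcᵢTᵢ / Σ mᵢcᵢ
Σ mᵢcᵢ = 373.0×0.126 + 233.9×0.461 + 41.9×0.716 = 184.8263
Σ mᵢcᵢTᵢ = 46.998×57.3 + 107.8279×10.6 + 30.0004×162.6 = 8714.0
T = 8714.0 / 184.8263 = 47.147 °C

T_f = 47.1 °C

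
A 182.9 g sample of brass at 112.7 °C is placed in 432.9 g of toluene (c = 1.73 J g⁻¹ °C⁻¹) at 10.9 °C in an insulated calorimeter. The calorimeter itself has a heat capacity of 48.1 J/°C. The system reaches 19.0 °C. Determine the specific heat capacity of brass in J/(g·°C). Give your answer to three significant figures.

q_gained = (432.9 × 1.73 + 48.1) × (19.0 − 10.9) = 6456 J
q_lost = 182.9 × c × (112.7 − 19.0) = 17137.73 c
Set equal: c = 6456 / 17137.73 = 0.377 J/(g·°C)

c = 0.377 J/(g·°C)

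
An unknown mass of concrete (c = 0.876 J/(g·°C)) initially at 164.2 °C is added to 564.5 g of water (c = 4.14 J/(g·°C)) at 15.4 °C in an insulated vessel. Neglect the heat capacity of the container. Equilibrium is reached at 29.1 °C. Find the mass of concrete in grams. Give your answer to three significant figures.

q_gained = (564.5 × 4.14) × (29.1 − 15.4) = 32020 J
q_lost = m × 0.876 × (164.2 − 29.1) = 118.3476 m
m = 32020 / 118.3476 = 271 g

m = 271 g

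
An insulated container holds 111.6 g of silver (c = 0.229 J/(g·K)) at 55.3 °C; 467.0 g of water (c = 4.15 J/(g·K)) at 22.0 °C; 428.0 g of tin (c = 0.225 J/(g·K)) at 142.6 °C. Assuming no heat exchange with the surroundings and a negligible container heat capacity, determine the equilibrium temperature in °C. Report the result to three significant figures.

T_f = 28.1 °C

Σ mᵢcᵢ(T − Tᵢ) = 0  ⇒  T = Σ mᵢcᵢTᵢ / Σ mᵢcᵢ
Σ mᵢcᵢ = 111.6×0.229 + 467.0×4.15 + 428.0×0.225 = 2059.9064
Σ mᵢcᵢTᵢ = 25.5564×55.3 + 1938.05×22.0 + 96.3×142.6 = 57783
T = 57783 / 2059.9064 = 28.05 °C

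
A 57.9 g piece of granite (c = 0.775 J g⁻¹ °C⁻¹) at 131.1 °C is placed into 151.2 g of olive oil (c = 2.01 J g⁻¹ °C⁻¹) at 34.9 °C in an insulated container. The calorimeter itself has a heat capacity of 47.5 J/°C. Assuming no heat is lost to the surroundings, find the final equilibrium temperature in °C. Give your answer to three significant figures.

T_f = 45.8 °C

Heat lost by granite = heat gained by olive oil + calorimeter.
(57.9)(0.775)(131.1 − T) = [(151.2)(2.01) + 47.5](T − 34.9)
44.8725 (131.1 − T) = 351.412 (T − 34.9)
5882.8 − 44.8725 T = 351.412 T − 12264
18146.8 = 396.2845 T
T = 45.79 °C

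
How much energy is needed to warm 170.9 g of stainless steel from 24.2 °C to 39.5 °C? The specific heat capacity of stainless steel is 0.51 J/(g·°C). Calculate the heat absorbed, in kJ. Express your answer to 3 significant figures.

q = m c ΔT = 170.9 × 0.51 × (39.5 − 24.2)
q = 170.9 × 0.51 × 15.3 = 1334 J = 1.33 kJ

q = 1.33 kJ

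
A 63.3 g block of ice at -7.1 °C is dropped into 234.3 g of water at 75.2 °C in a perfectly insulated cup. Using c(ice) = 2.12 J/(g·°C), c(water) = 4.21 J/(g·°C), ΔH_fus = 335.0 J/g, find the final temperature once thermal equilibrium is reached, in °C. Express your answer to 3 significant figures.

Heat to bring ice to 0 °C and melt it: q₁ = 63.3×2.12×7.1 + 63.3×335.0 = 22158 J
Heat the water can supply cooling to 0 °C: 234.3×4.21×75.2 = 74177.5 J > q₁, so all ice melts.
Energy balance: 234.3×4.21×(75.2 − T) = 22158 + 63.3×4.21×(T − 0)
986.403(75.2 − T) = 22158 + 266.493 T
74177.5 − 22158 = 1252.896 T
T = 52019.5 / 1252.896 = 41.52 °C

T_f = 41.5 °C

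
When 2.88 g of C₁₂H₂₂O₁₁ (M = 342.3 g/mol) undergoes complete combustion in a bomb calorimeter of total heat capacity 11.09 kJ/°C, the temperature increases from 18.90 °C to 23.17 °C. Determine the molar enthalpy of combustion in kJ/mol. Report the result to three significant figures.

ΔH = -5630 kJ/mol

ΔT = 23.17 − 18.90 = 4.27 °C
q_cal = C_cal × ΔT = 11.09 × 4.27 = 47.3543 kJ
n = 2.88 / 342.3 = 0.008414 mol
q_rxn = −q_cal = -47.3543 kJ
ΔH = -47.3543 / 0.008414 = -5628 kJ/mol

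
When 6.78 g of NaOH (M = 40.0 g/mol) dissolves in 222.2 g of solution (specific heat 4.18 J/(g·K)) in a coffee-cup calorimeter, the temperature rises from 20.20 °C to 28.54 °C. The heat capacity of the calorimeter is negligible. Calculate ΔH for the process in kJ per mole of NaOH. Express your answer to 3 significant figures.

ΔH = -45.7 kJ/mol

|ΔT| = |28.54 − 20.20| = 8.34 °C
|q_surr| = (222.2 × 4.18) × 8.34 = 928.796 × 8.34 = 7746 J
n(NaOH) = 6.78 / 40.0 = 0.1695 mol
Temperature rose, so q_rxn = −|q_surr| = -7.746 kJ
ΔH = q_rxn / n = -45.70 kJ/mol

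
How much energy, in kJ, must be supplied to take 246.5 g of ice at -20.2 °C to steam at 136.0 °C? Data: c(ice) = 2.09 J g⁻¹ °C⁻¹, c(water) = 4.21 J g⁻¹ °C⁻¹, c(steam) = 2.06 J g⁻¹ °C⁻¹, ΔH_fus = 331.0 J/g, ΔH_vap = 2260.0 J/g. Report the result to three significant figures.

q1 (heat ice -20.2→0.0 °C): 246.5 × 2.09 × 20.2 = 10407 J
q2 (melt at 0 °C): 246.5 × 331.0 = 81592 J
q3 (heat water 0.0→100.0 °C): 246.5 × 4.21 × 100.0 = 103777 J
q4 (vaporize at 100 °C): 246.5 × 2260.0 = 557090 J
q5 (heat steam 100.0→136.0 °C): 246.5 × 2.06 × 36.0 = 18280 J
Total: 10407 + 81592 + 103777 + 557090 + 18280 = 771146 J = 771 kJ

q = 771 kJ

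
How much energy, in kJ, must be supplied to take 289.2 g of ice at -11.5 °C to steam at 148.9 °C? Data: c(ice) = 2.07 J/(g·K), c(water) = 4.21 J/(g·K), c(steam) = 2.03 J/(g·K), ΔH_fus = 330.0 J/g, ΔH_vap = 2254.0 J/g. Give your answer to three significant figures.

q1 (heat ice -11.5→0.0 °C): 289.2 × 2.07 × 11.5 = 6884 J
q2 (melt at 0 °C): 289.2 × 330.0 = 95436 J
q3 (heat water 0.0→100.0 °C): 289.2 × 4.21 × 100.0 = 121753 J
q4 (vaporize at 100 °C): 289.2 × 2254.0 = 651857 J
q5 (heat steam 100.0→148.9 °C): 289.2 × 2.03 × 48.9 = 28708 J
Total: 6884 + 95436 + 121753 + 651857 + 28708 = 904638 J = 905 kJ

q = 905 kJ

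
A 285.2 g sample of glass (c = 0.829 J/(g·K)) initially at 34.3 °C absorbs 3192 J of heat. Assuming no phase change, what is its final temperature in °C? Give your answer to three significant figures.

ΔT = q / (m c) = 3192 / (285.2 × 0.829) = 13.50 °C
T_f = 34.3 + 13.50 = 47.80 °C

T_f = 47.8 °C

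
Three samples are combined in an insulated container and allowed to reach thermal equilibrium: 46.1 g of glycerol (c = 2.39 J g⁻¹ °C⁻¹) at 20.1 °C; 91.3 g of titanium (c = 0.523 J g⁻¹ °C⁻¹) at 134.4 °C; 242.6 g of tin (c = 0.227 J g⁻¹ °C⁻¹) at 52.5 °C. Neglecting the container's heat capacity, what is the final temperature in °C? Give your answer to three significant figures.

Σ mᵢcᵢ(T − Tᵢ) = 0  ⇒  T = Σ mᵢcᵢTᵢ / Σ mᵢcᵢ
Σ mᵢcᵢ = 46.1×2.39 + 91.3×0.523 + 242.6×0.227 = 212.9991
Σ mᵢcᵢTᵢ = 110.179×20.1 + 47.7499×134.4 + 55.0702×52.5 = 11523
T = 11523 / 212.9991 = 54.10 °C

T_f = 54.1 °C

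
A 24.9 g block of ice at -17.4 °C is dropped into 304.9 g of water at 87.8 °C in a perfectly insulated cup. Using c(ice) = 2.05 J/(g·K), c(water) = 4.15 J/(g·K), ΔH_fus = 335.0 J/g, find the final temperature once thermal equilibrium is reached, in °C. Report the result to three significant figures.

Heat to bring ice to 0 °C and melt it: q₁ = 24.9×2.05×17.4 + 24.9×335.0 = 9229.7 J
Heat the water can supply cooling to 0 °C: 304.9×4.15×87.8 = 111096 J > q₁, so all ice melts.
Energy balance: 304.9×4.15×(87.8 − T) = 9229.7 + 24.9×4.15×(T − 0)
1265.335(87.8 − T) = 9229.7 + 103.335 T
111096 − 9229.7 = 1368.670 T
T = 101866.3 / 1368.670 = 74.43 °C

T_f = 74.4 °C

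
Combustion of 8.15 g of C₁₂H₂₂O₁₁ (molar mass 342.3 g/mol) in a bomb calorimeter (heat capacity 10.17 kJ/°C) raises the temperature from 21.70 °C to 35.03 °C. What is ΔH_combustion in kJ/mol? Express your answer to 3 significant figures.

ΔH = -5690 kJ/mol

ΔT = 35.03 − 21.70 = 13.33 °C
q_cal = C_cal × ΔT = 10.17 × 13.33 = 135.5661 kJ
n = 8.15 / 342.3 = 0.02381 mol
q_rxn = −q_cal = -135.5661 kJ
ΔH = -135.5661 / 0.02381 = -5694 kJ/mol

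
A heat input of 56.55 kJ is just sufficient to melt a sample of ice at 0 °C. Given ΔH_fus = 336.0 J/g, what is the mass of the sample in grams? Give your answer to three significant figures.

m = q / ΔH_fus = 56550 J / 336.0 J/g = 168 g

m = 168 g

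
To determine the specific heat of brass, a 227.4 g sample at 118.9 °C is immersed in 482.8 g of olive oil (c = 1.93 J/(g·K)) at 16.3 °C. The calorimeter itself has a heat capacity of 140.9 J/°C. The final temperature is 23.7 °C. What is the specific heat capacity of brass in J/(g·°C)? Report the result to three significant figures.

q_gained = (482.8 × 1.93 + 140.9) × (23.7 − 16.3) = 7938 J
q_lost = 227.4 × c × (118.9 − 23.7) = 21648.48 c
Set equal: c = 7938 / 21648.48 = 0.367 J/(g·°C)

c = 0.367 J/(g·°C)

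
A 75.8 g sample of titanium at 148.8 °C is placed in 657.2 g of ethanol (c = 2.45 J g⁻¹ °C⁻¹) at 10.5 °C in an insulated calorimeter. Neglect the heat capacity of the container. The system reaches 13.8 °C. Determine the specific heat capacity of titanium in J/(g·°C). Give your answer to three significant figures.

c = 0.519 J/(g·°C)

q_gained = (657.2 × 2.45) × (13.8 − 10.5) = 5313 J
q_lost = 75.8 × c × (148.8 − 13.8) = 10233 c
Set equal: c = 5313 / 10233 = 0.519 J/(g·°C)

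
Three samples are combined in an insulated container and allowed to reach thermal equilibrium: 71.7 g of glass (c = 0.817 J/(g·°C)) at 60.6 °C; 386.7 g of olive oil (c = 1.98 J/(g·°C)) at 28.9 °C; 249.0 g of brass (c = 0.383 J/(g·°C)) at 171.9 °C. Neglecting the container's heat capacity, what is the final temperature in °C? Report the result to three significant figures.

T_f = 45.7 °C

Σ mᵢcᵢ(T − Tᵢ) = 0  ⇒  T = Σ mᵢcᵢTᵢ / Σ mᵢcᵢ
Σ mᵢcᵢ = 71.7×0.817 + 386.7×1.98 + 249.0×0.383 = 919.6119
Σ mᵢcᵢTᵢ = 58.5789×60.6 + 765.666×28.9 + 95.367×171.9 = 42071
T = 42071 / 919.6119 = 45.749 °C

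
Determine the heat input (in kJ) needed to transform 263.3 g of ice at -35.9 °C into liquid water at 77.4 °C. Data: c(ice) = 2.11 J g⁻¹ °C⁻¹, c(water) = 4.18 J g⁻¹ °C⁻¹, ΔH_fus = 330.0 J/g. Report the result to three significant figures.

q = 192 kJ

q1 (heat ice -35.9→0.0 °C): 263.3 × 2.11 × 35.9 = 19945 J
q2 (melt at 0 °C): 263.3 × 330.0 = 86889 J
q3 (heat water 0.0→77.4 °C): 263.3 × 4.18 × 77.4 = 85186 J
Total: 19945 + 86889 + 85186 = 192020 J = 192 kJ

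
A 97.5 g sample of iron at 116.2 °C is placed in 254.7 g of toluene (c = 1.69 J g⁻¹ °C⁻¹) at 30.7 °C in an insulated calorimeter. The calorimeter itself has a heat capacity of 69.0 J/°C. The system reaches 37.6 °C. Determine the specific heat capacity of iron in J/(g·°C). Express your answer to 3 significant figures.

c = 0.450 J/(g·°C)

q_gained = (254.7 × 1.69 + 69.0) × (37.6 − 30.7) = 3446 J
q_lost = 97.5 × c × (116.2 − 37.6) = 7663.5 c
Set equal: c = 3446 / 7663.5 = 0.450 J/(g·°C)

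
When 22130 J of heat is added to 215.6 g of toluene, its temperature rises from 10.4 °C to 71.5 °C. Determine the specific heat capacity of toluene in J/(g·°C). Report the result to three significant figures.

c = 1.68 J/(g·°C)

c = q / (m ΔT) = 22130 / (215.6 × 61.1)
c = 22130 / 13173.16 = 1.68 J/(g·°C)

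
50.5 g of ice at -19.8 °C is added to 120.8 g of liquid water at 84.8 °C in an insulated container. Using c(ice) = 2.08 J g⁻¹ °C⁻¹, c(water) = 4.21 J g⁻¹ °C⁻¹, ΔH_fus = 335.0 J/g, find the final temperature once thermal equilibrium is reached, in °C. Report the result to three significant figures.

Heat to bring ice to 0 °C and melt it: q₁ = 50.5×2.08×19.8 + 50.5×335.0 = 18997 J
Heat the water can supply cooling to 0 °C: 120.8×4.21×84.8 = 43126.6 J > q₁, so all ice melts.
Energy balance: 120.8×4.21×(84.8 − T) = 18997 + 50.5×4.21×(T − 0)
508.568(84.8 − T) = 18997 + 212.605 T
43126.6 − 18997 = 721.173 T
T = 24129.6 / 721.173 = 33.46 °C

T_f = 33.5 °C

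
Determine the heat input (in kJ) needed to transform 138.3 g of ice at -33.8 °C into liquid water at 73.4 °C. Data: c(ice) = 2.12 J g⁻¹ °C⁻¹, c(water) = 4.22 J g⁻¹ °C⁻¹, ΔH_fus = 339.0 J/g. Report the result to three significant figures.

q = 99.6 kJ

q1 (heat ice -33.8→0.0 °C): 138.3 × 2.12 × 33.8 = 9910 J
q2 (melt at 0 °C): 138.3 × 339.0 = 46884 J
q3 (heat water 0.0→73.4 °C): 138.3 × 4.22 × 73.4 = 42838 J
Total: 9910 + 46884 + 42838 = 99632 J = 99.6 kJ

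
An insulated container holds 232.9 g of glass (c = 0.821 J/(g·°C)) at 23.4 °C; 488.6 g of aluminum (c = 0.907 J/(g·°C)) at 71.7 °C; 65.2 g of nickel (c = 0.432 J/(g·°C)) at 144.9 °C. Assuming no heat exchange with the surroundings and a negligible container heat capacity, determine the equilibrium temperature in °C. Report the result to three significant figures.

T_f = 60.9 °C

Σ mᵢcᵢ(T − Tᵢ) = 0  ⇒  T = Σ mᵢcᵢTᵢ / Σ mᵢcᵢ
Σ mᵢcᵢ = 232.9×0.821 + 488.6×0.907 + 65.2×0.432 = 662.5375
Σ mᵢcᵢTᵢ = 191.2109×23.4 + 443.1602×71.7 + 28.1664×144.9 = 40330
T = 40330 / 662.5375 = 60.87 °C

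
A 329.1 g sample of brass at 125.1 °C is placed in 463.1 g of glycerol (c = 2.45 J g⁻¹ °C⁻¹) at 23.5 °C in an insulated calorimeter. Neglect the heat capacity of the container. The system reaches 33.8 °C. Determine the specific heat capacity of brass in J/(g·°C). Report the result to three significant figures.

q_gained = (463.1 × 2.45) × (33.8 − 23.5) = 11690 J
q_lost = 329.1 × c × (125.1 − 33.8) = 30046.83 c
Set equal: c = 11690 / 30046.83 = 0.389 J/(g·°C)

c = 0.389 J/(g·°C)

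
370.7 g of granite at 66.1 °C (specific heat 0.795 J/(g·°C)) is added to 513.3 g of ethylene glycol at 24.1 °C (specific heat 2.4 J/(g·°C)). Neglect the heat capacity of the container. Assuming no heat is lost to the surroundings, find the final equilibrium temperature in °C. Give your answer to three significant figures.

T_f = 32.2 °C

Heat lost by granite = heat gained by ethylene glycol.
(370.7)(0.795)(66.1 − T) = (513.3)(2.4)(T − 24.1)
294.7065 (66.1 − T) = 1231.92 (T − 24.1)
19480 − 294.7065 T = 1231.92 T − 29689
49169 = 1526.6265 T
T = 32.21 °C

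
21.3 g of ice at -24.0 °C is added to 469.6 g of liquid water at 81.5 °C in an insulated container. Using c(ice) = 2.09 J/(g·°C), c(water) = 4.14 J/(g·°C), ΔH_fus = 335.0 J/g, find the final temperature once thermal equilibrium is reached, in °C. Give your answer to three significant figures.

Heat to bring ice to 0 °C and melt it: q₁ = 21.3×2.09×24.0 + 21.3×335.0 = 8203.9 J
Heat the water can supply cooling to 0 °C: 469.6×4.14×81.5 = 158448 J > q₁, so all ice melts.
Energy balance: 469.6×4.14×(81.5 − T) = 8203.9 + 21.3×4.14×(T − 0)
1944.144(81.5 − T) = 8203.9 + 88.182 T
158448 − 8203.9 = 2032.326 T
T = 150244.1 / 2032.326 = 73.93 °C

T_f = 73.9 °C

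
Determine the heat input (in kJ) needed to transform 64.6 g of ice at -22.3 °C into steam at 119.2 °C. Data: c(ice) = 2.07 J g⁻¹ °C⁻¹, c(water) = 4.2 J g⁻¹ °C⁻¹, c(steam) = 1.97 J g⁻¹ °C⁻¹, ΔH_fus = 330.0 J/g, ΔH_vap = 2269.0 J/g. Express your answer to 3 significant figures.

q1 (heat ice -22.3→0.0 °C): 64.6 × 2.07 × 22.3 = 2982 J
q2 (melt at 0 °C): 64.6 × 330.0 = 21318 J
q3 (heat water 0.0→100.0 °C): 64.6 × 4.2 × 100.0 = 27132 J
q4 (vaporize at 100 °C): 64.6 × 2269.0 = 146577 J
q5 (heat steam 100.0→119.2 °C): 64.6 × 1.97 × 19.2 = 2443 J
Total: 2982 + 21318 + 27132 + 146577 + 2443 = 200452 J = 200 kJ

q = 200 kJ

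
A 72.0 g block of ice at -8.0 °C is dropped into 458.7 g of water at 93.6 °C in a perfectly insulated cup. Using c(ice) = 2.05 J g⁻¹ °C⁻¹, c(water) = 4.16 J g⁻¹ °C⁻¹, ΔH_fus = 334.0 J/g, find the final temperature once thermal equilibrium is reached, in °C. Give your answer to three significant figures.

T_f = 69.5 °C

Heat to bring ice to 0 °C and melt it: q₁ = 72.0×2.05×8.0 + 72.0×334.0 = 25229 J
Heat the water can supply cooling to 0 °C: 458.7×4.16×93.6 = 178607 J > q₁, so all ice melts.
Energy balance: 458.7×4.16×(93.6 − T) = 25229 + 72.0×4.16×(T − 0)
1908.192(93.6 − T) = 25229 + 299.52 T
178607 − 25229 = 2207.712 T
T = 153378 / 2207.712 = 69.47 °C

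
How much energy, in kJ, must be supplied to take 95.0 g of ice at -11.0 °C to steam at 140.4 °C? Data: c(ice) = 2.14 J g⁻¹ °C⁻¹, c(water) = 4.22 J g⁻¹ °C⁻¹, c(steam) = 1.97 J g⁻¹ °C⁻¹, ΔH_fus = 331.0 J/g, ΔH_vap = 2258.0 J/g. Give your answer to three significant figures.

q1 (heat ice -11.0→0.0 °C): 95.0 × 2.14 × 11.0 = 2236 J
q2 (melt at 0 °C): 95.0 × 331.0 = 31445 J
q3 (heat water 0.0→100.0 °C): 95.0 × 4.22 × 100.0 = 40090 J
q4 (vaporize at 100 °C): 95.0 × 2258.0 = 214510 J
q5 (heat steam 100.0→140.4 °C): 95.0 × 1.97 × 40.4 = 7561 J
Total: 2236 + 31445 + 40090 + 214510 + 7561 = 295842 J = 296 kJ

q = 296 kJ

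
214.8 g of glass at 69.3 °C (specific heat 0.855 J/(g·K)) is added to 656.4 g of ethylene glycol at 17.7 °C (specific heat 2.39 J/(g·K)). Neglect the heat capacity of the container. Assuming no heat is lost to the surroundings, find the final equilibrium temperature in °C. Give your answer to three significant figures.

T_f = 23.1 °C

Heat lost by glass = heat gained by ethylene glycol.
(214.8)(0.855)(69.3 − T) = (656.4)(2.39)(T − 17.7)
183.654 (69.3 − T) = 1568.796 (T − 17.7)
12727 − 183.654 T = 1568.796 T − 27768
40495 = 1752.450 T
T = 23.11 °C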